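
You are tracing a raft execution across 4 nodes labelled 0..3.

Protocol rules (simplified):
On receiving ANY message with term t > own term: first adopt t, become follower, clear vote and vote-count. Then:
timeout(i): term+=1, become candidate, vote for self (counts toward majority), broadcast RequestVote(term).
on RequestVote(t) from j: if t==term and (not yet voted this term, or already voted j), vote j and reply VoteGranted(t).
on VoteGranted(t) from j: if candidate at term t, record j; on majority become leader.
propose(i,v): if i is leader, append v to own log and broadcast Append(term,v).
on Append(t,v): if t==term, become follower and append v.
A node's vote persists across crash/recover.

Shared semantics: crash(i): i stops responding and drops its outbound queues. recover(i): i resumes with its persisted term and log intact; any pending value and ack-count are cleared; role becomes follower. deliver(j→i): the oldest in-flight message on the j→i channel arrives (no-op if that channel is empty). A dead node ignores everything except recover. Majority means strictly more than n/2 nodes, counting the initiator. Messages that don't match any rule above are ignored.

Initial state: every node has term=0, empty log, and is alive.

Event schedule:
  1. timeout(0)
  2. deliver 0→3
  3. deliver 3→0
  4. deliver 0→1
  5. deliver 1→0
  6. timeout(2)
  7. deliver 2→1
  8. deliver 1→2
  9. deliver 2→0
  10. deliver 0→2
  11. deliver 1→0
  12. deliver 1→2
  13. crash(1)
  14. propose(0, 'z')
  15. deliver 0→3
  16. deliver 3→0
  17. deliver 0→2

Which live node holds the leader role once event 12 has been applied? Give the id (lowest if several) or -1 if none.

0

e1 timeout(0): 0[cand,t=1,-]
e2 deliver 0→3: 3[foll,t=1,-]
e3 deliver 3→0: ·
e4 deliver 0→1: 1[foll,t=1,-]
e5 deliver 1→0: 0[lead,t=1,-]
e6 timeout(2): 2[cand,t=1,-]
e7 deliver 2→1: ·
e8 deliver 1→2: ·
e9 deliver 2→0: ·
e10 deliver 0→2: ·
e11 deliver 1→0: ·
e12 deliver 1→2: ·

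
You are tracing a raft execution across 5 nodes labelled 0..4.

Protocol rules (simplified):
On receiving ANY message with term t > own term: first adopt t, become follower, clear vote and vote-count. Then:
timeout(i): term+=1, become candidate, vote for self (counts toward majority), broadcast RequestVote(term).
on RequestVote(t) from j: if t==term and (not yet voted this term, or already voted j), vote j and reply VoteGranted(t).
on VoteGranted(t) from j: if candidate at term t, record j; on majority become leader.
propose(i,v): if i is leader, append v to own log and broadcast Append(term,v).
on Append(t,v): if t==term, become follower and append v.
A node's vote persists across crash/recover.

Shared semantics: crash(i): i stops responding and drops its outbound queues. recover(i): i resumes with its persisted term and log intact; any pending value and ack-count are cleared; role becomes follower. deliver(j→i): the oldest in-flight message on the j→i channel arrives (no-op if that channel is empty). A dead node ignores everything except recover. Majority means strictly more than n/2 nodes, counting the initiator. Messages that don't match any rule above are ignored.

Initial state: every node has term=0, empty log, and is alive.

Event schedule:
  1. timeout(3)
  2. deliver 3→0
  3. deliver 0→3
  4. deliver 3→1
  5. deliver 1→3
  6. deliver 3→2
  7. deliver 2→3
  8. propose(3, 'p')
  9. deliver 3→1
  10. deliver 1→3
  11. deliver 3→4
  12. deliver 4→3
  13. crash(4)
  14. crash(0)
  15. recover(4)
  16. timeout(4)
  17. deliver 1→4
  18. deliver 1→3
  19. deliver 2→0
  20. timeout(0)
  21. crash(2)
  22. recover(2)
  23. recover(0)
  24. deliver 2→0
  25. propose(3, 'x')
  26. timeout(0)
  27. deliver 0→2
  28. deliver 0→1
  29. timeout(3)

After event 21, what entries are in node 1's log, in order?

e1 timeout(3): 3[cand,t=1,-]
e2 deliver 3→0: 0[foll,t=1,-]
e3 deliver 0→3: ·
e4 deliver 3→1: 1[foll,t=1,-]
e5 deliver 1→3: 3[lead,t=1,-]
e6 deliver 3→2: 2[foll,t=1,-]
e7 deliver 2→3: ·
e8 propose(3,'p'): 3[lead,t=1,p]
e9 deliver 3→1: 1[foll,t=1,p]
e10 deliver 1→3: ·
e11 deliver 3→4: 4[foll,t=1,-]
e12 deliver 4→3: ·
e13 crash(4): 4[✗foll,t=1,-]
e14 crash(0): 0[✗foll,t=1,-]
e15 recover(4): 4[foll,t=1,-]
e16 timeout(4): 4[cand,t=2,-]
e17 deliver 1→4: ·
e18 deliver 1→3: ·
e19 deliver 2→0: ·
e20 timeout(0): ·
e21 crash(2): 2[✗foll,t=1,-]

p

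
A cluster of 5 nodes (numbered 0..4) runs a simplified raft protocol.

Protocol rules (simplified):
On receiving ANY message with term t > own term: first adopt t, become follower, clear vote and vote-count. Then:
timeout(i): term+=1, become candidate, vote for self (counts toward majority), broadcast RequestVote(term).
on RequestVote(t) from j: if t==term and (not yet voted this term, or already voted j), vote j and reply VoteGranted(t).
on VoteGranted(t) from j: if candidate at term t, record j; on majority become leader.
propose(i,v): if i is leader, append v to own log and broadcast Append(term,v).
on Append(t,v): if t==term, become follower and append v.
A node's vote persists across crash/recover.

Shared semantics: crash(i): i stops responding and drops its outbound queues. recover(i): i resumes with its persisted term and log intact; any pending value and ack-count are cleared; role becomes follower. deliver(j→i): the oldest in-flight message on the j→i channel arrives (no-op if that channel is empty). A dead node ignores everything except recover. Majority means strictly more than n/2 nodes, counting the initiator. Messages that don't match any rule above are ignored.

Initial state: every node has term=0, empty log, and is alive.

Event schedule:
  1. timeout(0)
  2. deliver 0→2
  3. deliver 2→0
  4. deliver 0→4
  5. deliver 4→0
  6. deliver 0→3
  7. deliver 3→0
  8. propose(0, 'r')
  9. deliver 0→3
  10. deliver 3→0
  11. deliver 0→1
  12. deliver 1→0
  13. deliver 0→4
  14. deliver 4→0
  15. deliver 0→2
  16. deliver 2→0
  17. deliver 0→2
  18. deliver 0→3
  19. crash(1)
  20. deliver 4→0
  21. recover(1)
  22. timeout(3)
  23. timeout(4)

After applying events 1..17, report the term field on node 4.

1

1. timeout(0):  <0:cand t1 ->
2. deliver 0→2:  <2:foll t1 ->
3. deliver 2→0:  nop
4. deliver 0→4:  <4:foll t1 ->
5. deliver 4→0:  <0:lead t1 ->
6. deliver 0→3:  <3:foll t1 ->
7. deliver 3→0:  nop
8. propose(0,'r'):  <0:lead t1 r>
9. deliver 0→3:  <3:foll t1 r>
10. deliver 3→0:  nop
11. deliver 0→1:  <1:foll t1 ->
12. deliver 1→0:  nop
13. deliver 0→4:  <4:foll t1 r>
14. deliver 4→0:  nop
15. deliver 0→2:  <2:foll t1 r>
16. deliver 2→0:  nop
17. deliver 0→2:  nop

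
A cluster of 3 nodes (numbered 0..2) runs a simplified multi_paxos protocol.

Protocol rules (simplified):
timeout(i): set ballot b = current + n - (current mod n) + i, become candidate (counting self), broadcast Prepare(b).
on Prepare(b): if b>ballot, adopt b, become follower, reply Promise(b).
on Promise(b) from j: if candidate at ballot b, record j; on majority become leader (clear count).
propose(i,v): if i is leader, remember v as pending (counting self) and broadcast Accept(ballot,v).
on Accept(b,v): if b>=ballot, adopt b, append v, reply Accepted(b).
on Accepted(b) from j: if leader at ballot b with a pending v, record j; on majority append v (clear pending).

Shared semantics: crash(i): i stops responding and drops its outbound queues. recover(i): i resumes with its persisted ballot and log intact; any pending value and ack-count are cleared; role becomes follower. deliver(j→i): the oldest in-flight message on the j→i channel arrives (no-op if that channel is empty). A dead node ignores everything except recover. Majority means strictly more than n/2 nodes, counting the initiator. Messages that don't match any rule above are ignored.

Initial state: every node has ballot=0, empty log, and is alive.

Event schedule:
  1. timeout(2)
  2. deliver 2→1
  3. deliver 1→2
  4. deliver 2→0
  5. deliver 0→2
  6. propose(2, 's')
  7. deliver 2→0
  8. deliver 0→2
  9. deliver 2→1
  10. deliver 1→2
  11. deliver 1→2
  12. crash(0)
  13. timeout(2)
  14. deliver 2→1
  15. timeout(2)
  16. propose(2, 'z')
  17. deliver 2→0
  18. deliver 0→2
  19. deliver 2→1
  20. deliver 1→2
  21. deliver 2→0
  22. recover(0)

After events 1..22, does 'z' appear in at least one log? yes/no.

no

1. timeout(2):  <2:cand b5 ->
2. deliver 2→1:  <1:foll b5 ->
3. deliver 1→2:  <2:lead b5 ->
4. deliver 2→0:  <0:foll b5 ->
5. deliver 0→2:  nop
6. propose(2,'s'):  nop
7. deliver 2→0:  <0:foll b5 s>
8. deliver 0→2:  <2:lead b5 s>
9. deliver 2→1:  <1:foll b5 s>
10. deliver 1→2:  nop
11. deliver 1→2:  nop
12. crash(0):  <0:✗foll b5 s>
13. timeout(2):  <2:cand b8 s>
14. deliver 2→1:  <1:foll b8 s>
15. timeout(2):  <2:cand b11 s>
16. propose(2,'z'):  nop
17. deliver 2→0:  nop
18. deliver 0→2:  nop
19. deliver 2→1:  <1:foll b11 s>
20. deliver 1→2:  nop
21. deliver 2→0:  nop
22. recover(0):  <0:foll b5 s>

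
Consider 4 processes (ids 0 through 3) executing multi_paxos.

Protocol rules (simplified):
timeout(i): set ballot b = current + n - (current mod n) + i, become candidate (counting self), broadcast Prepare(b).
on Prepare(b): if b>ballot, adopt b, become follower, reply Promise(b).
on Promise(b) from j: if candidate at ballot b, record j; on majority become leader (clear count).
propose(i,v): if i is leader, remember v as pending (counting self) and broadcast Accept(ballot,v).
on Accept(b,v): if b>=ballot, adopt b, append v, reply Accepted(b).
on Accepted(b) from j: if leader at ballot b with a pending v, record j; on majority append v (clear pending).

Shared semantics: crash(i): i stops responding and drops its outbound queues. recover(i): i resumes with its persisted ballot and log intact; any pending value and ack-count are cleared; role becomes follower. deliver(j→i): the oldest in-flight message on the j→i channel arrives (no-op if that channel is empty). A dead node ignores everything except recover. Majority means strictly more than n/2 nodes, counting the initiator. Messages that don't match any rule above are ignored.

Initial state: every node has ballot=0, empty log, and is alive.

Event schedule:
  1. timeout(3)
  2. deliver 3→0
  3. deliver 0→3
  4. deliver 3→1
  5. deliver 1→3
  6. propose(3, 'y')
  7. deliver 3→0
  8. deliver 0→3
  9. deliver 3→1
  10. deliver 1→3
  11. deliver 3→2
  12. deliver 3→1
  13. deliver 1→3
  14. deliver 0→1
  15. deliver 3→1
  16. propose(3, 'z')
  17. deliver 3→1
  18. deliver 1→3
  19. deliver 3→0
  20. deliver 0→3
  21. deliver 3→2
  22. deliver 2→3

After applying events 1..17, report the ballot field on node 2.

7

1. timeout(3):  <3:cand b7 ->
2. deliver 3→0:  <0:foll b7 ->
3. deliver 0→3:  nop
4. deliver 3→1:  <1:foll b7 ->
5. deliver 1→3:  <3:lead b7 ->
6. propose(3,'y'):  nop
7. deliver 3→0:  <0:foll b7 y>
8. deliver 0→3:  nop
9. deliver 3→1:  <1:foll b7 y>
10. deliver 1→3:  <3:lead b7 y>
11. deliver 3→2:  <2:foll b7 ->
12. deliver 3→1:  nop
13. deliver 1→3:  nop
14. deliver 0→1:  nop
15. deliver 3→1:  nop
16. propose(3,'z'):  nop
17. deliver 3→1:  <1:foll b7 y,z>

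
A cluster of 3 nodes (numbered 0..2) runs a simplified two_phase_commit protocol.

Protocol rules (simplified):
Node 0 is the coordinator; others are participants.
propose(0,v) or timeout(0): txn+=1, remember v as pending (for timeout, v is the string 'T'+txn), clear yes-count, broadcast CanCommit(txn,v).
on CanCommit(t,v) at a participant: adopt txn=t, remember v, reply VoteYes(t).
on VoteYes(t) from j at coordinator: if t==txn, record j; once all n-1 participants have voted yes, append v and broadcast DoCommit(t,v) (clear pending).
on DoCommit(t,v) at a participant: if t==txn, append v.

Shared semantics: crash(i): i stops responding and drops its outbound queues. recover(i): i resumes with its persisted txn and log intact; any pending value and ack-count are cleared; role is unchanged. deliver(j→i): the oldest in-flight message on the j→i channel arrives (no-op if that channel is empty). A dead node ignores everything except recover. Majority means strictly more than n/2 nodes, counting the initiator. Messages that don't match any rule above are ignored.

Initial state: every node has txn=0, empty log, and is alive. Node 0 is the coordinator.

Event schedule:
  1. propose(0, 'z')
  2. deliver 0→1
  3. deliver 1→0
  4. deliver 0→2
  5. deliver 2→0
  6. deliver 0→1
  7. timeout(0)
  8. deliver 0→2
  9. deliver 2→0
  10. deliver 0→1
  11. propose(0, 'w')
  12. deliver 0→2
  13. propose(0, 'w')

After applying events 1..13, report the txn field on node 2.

[1] propose(0,'z') → N0(coor t1 [-])
[2] deliver 0→1 → N1(part t1 [-])
[3] deliver 1→0 → ∅
[4] deliver 0→2 → N2(part t1 [-])
[5] deliver 2→0 → N0(coor t1 [z])
[6] deliver 0→1 → N1(part t1 [z])
[7] timeout(0) → N0(coor t2 [z])
[8] deliver 0→2 → N2(part t1 [z])
[9] deliver 2→0 → ∅
[10] deliver 0→1 → N1(part t2 [z])
[11] propose(0,'w') → N0(coor t3 [z])
[12] deliver 0→2 → N2(part t2 [z])
[13] propose(0,'w') → N0(coor t4 [z])

2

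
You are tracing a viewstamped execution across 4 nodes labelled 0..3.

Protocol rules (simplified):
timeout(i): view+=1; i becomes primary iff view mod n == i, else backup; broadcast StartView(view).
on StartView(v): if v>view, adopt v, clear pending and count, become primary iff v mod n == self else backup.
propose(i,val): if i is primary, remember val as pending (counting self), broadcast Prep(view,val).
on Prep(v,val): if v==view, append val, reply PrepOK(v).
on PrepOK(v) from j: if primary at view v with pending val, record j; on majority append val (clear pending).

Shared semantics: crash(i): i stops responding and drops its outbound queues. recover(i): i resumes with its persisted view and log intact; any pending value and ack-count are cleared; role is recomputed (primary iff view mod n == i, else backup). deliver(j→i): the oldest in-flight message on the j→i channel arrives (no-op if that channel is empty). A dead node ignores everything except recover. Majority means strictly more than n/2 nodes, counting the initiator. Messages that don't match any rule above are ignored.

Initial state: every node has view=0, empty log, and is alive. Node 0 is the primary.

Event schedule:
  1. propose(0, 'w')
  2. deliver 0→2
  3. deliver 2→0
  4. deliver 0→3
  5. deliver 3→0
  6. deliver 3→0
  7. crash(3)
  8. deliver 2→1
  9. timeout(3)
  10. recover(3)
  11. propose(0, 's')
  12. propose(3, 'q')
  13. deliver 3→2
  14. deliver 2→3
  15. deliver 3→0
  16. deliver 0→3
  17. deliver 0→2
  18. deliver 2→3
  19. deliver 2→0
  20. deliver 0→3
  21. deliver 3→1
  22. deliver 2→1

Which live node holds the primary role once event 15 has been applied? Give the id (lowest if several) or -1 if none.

0

e1 propose(0,'w'): ·
e2 deliver 0→2: 2[back,v=0,w]
e3 deliver 2→0: ·
e4 deliver 0→3: 3[back,v=0,w]
e5 deliver 3→0: 0[prim,v=0,w]
e6 deliver 3→0: ·
e7 crash(3): 3[✗back,v=0,w]
e8 deliver 2→1: ·
e9 timeout(3): ·
e10 recover(3): 3[back,v=0,w]
e11 propose(0,'s'): ·
e12 propose(3,'q'): ·
e13 deliver 3→2: ·
e14 deliver 2→3: ·
e15 deliver 3→0: ·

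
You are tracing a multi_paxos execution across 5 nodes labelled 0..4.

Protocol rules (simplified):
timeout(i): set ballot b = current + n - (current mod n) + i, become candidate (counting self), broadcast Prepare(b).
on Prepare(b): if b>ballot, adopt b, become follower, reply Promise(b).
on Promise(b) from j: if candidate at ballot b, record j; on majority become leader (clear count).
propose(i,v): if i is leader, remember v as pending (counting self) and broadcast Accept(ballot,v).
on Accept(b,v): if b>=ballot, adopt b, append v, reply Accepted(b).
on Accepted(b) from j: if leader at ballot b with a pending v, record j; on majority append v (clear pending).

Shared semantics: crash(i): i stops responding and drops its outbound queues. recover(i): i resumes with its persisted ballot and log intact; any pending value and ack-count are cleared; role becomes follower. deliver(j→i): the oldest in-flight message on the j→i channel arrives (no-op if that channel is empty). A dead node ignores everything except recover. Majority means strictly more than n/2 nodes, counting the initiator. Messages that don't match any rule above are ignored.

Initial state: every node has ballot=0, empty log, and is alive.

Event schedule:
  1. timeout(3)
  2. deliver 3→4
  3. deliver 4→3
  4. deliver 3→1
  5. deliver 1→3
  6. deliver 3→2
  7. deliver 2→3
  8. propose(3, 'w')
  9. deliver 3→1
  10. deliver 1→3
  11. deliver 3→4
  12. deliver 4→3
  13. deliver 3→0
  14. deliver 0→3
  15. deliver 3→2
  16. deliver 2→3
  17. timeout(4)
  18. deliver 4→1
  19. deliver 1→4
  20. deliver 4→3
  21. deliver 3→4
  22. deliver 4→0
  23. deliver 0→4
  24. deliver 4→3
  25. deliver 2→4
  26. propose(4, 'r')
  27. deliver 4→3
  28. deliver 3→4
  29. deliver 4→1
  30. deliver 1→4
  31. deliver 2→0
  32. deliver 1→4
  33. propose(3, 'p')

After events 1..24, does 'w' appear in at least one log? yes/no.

step 1 timeout(3): 3={cand,b=8,log=-}
step 2 deliver 3→4: 4={foll,b=8,log=-}
step 3 deliver 4→3: —
step 4 deliver 3→1: 1={foll,b=8,log=-}
step 5 deliver 1→3: 3={lead,b=8,log=-}
step 6 deliver 3→2: 2={foll,b=8,log=-}
step 7 deliver 2→3: —
step 8 propose(3,'w'): —
step 9 deliver 3→1: 1={foll,b=8,log=w}
step 10 deliver 1→3: —
step 11 deliver 3→4: 4={foll,b=8,log=w}
step 12 deliver 4→3: 3={lead,b=8,log=w}
step 13 deliver 3→0: 0={foll,b=8,log=-}
step 14 deliver 0→3: —
step 15 deliver 3→2: 2={foll,b=8,log=w}
step 16 deliver 2→3: —
step 17 timeout(4): 4={cand,b=14,log=w}
step 18 deliver 4→1: 1={foll,b=14,log=w}
step 19 deliver 1→4: —
step 20 deliver 4→3: 3={foll,b=14,log=w}
step 21 deliver 3→4: 4={lead,b=14,log=w}
step 22 deliver 4→0: 0={foll,b=14,log=-}
step 23 deliver 0→4: —
step 24 deliver 4→3: —

yes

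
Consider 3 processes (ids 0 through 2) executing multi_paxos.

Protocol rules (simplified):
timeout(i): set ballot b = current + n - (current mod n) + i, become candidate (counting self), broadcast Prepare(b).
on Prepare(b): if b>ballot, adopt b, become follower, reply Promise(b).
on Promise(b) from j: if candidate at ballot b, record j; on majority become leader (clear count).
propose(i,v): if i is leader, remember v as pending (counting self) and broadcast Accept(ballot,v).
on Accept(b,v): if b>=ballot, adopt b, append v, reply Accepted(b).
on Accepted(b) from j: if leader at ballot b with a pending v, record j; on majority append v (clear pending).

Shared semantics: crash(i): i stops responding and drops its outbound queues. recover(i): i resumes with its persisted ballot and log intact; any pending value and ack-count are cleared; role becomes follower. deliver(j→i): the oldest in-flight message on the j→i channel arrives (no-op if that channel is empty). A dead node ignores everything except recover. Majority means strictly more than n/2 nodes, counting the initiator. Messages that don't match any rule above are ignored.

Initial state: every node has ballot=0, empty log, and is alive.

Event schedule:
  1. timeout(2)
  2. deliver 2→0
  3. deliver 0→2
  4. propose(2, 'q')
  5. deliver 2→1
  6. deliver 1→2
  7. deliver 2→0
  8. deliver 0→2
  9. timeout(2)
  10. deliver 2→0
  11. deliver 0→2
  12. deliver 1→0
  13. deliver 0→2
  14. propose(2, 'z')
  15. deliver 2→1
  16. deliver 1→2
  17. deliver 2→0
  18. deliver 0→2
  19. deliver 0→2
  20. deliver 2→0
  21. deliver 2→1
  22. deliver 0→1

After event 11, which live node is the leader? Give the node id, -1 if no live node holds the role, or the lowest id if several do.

2

after 1 — timeout(2): n2:cand/b5/[-]
after 2 — deliver 2→0: n0:foll/b5/[-]
after 3 — deliver 0→2: n2:lead/b5/[-]
after 4 — propose(2,'q'): ·
after 5 — deliver 2→1: n1:foll/b5/[-]
after 6 — deliver 1→2: ·
after 7 — deliver 2→0: n0:foll/b5/[q]
after 8 — deliver 0→2: n2:lead/b5/[q]
after 9 — timeout(2): n2:cand/b8/[q]
after 10 — deliver 2→0: n0:foll/b8/[q]
after 11 — deliver 0→2: n2:lead/b8/[q]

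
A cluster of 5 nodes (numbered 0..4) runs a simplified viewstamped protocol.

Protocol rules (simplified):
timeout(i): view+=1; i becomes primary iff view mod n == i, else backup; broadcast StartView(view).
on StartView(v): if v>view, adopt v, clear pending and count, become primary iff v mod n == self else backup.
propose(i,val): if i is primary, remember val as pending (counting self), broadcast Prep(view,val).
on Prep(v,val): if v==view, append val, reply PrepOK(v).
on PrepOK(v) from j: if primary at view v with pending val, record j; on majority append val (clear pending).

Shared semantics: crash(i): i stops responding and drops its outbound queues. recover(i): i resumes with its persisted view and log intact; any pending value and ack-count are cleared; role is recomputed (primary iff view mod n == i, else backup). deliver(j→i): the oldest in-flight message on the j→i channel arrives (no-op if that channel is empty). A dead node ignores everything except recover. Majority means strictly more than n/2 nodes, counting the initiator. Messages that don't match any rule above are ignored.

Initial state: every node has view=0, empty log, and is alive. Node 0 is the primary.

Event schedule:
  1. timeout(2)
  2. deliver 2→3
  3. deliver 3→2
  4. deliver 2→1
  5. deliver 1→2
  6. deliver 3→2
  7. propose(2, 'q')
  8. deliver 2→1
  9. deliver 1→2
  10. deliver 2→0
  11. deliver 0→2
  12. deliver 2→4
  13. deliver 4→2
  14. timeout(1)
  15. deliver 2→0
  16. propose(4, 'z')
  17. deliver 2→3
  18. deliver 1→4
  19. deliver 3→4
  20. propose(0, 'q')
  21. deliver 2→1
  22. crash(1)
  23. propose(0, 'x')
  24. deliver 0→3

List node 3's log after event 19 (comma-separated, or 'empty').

empty

step 1 timeout(2): 2={back,v=1,log=-}
step 2 deliver 2→3: 3={back,v=1,log=-}
step 3 deliver 3→2: —
step 4 deliver 2→1: 1={prim,v=1,log=-}
step 5 deliver 1→2: —
step 6 deliver 3→2: —
step 7 propose(2,'q'): —
step 8 deliver 2→1: —
step 9 deliver 1→2: —
step 10 deliver 2→0: 0={back,v=1,log=-}
step 11 deliver 0→2: —
step 12 deliver 2→4: 4={back,v=1,log=-}
step 13 deliver 4→2: —
step 14 timeout(1): 1={back,v=2,log=-}
step 15 deliver 2→0: —
step 16 propose(4,'z'): —
step 17 deliver 2→3: —
step 18 deliver 1→4: 4={back,v=2,log=-}
step 19 deliver 3→4: —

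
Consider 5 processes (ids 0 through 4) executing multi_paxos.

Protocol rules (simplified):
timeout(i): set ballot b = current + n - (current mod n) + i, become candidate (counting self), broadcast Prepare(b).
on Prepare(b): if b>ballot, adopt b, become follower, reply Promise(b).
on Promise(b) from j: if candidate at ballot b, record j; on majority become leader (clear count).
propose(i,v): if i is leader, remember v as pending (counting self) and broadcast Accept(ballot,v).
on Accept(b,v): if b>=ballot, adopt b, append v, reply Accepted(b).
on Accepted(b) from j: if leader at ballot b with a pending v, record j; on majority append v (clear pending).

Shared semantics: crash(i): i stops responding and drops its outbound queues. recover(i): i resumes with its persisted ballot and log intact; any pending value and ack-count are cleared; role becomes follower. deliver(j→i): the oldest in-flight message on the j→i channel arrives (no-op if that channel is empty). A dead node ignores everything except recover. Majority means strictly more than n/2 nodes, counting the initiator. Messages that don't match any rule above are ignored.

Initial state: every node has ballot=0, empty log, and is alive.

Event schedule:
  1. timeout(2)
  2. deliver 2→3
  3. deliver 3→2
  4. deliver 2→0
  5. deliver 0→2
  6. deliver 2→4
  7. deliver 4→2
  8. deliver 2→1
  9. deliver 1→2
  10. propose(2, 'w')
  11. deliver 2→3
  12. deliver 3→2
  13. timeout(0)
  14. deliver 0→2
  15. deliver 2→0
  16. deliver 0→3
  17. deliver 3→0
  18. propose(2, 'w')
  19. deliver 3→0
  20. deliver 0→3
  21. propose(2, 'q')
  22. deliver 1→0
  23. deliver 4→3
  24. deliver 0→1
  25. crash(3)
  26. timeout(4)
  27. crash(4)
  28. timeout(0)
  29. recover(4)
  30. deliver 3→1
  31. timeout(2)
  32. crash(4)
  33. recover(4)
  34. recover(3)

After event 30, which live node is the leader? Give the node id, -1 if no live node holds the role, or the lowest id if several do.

1. timeout(2):  <2:cand b7 ->
2. deliver 2→3:  <3:foll b7 ->
3. deliver 3→2:  nop
4. deliver 2→0:  <0:foll b7 ->
5. deliver 0→2:  <2:lead b7 ->
6. deliver 2→4:  <4:foll b7 ->
7. deliver 4→2:  nop
8. deliver 2→1:  <1:foll b7 ->
9. deliver 1→2:  nop
10. propose(2,'w'):  nop
11. deliver 2→3:  <3:foll b7 w>
12. deliver 3→2:  nop
13. timeout(0):  <0:cand b10 ->
14. deliver 0→2:  <2:foll b10 ->
15. deliver 2→0:  nop
16. deliver 0→3:  <3:foll b10 w>
17. deliver 3→0:  nop
18. propose(2,'w'):  nop
19. deliver 3→0:  nop
20. deliver 0→3:  nop
21. propose(2,'q'):  nop
22. deliver 1→0:  nop
23. deliver 4→3:  nop
24. deliver 0→1:  <1:foll b10 ->
25. crash(3):  <3:✗foll b10 w>
26. timeout(4):  <4:cand b14 ->
27. crash(4):  <4:✗cand b14 ->
28. timeout(0):  <0:cand b15 ->
29. recover(4):  <4:foll b14 ->
30. deliver 3→1:  nop

-1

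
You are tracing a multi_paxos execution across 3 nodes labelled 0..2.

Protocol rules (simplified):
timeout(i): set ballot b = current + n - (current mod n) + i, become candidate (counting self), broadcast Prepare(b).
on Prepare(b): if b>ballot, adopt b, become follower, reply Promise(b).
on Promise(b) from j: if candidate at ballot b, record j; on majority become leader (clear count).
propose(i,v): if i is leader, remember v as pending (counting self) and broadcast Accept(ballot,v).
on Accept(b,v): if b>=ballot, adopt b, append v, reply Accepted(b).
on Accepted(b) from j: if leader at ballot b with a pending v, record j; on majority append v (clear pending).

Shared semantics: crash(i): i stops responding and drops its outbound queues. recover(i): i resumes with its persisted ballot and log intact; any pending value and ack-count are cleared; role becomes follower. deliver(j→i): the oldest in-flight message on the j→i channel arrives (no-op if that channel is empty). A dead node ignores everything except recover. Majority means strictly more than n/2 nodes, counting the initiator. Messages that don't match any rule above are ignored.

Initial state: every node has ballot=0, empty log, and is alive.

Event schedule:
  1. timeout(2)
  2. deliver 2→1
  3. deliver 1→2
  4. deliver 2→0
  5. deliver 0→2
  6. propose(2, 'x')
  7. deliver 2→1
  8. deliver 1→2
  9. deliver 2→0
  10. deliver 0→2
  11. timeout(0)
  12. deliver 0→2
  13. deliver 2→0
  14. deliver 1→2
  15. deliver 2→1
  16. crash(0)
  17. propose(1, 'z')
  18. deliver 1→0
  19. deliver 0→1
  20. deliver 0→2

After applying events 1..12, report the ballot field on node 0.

6

after 1 — timeout(2): n2:cand/b5/[-]
after 2 — deliver 2→1: n1:foll/b5/[-]
after 3 — deliver 1→2: n2:lead/b5/[-]
after 4 — deliver 2→0: n0:foll/b5/[-]
after 5 — deliver 0→2: ·
after 6 — propose(2,'x'): ·
after 7 — deliver 2→1: n1:foll/b5/[x]
after 8 — deliver 1→2: n2:lead/b5/[x]
after 9 — deliver 2→0: n0:foll/b5/[x]
after 10 — deliver 0→2: ·
after 11 — timeout(0): n0:cand/b6/[x]
after 12 — deliver 0→2: n2:foll/b6/[x]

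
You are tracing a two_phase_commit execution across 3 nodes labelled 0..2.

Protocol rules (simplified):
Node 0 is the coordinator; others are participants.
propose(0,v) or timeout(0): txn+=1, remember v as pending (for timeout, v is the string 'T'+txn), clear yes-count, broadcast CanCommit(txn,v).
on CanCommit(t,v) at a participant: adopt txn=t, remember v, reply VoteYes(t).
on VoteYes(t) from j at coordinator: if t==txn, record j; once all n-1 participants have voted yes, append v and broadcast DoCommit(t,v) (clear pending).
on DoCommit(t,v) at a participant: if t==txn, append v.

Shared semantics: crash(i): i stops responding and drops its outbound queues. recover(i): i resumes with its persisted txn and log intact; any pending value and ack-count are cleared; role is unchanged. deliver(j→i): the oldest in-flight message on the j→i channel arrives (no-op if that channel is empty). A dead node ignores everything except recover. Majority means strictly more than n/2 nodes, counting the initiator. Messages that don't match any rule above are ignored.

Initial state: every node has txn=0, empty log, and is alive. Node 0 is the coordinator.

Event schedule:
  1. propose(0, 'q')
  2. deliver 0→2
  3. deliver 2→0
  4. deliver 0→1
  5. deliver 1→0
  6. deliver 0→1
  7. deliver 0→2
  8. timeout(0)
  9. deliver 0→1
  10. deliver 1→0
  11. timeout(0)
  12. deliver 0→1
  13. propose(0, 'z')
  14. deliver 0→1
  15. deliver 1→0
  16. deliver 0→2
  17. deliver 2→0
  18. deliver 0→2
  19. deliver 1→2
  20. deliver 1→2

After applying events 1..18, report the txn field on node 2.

3

[1] propose(0,'q') → N0(coor t1 [-])
[2] deliver 0→2 → N2(part t1 [-])
[3] deliver 2→0 → ∅
[4] deliver 0→1 → N1(part t1 [-])
[5] deliver 1→0 → N0(coor t1 [q])
[6] deliver 0→1 → N1(part t1 [q])
[7] deliver 0→2 → N2(part t1 [q])
[8] timeout(0) → N0(coor t2 [q])
[9] deliver 0→1 → N1(part t2 [q])
[10] deliver 1→0 → ∅
[11] timeout(0) → N0(coor t3 [q])
[12] deliver 0→1 → N1(part t3 [q])
[13] propose(0,'z') → N0(coor t4 [q])
[14] deliver 0→1 → N1(part t4 [q])
[15] deliver 1→0 → ∅
[16] deliver 0→2 → N2(part t2 [q])
[17] deliver 2→0 → ∅
[18] deliver 0→2 → N2(part t3 [q])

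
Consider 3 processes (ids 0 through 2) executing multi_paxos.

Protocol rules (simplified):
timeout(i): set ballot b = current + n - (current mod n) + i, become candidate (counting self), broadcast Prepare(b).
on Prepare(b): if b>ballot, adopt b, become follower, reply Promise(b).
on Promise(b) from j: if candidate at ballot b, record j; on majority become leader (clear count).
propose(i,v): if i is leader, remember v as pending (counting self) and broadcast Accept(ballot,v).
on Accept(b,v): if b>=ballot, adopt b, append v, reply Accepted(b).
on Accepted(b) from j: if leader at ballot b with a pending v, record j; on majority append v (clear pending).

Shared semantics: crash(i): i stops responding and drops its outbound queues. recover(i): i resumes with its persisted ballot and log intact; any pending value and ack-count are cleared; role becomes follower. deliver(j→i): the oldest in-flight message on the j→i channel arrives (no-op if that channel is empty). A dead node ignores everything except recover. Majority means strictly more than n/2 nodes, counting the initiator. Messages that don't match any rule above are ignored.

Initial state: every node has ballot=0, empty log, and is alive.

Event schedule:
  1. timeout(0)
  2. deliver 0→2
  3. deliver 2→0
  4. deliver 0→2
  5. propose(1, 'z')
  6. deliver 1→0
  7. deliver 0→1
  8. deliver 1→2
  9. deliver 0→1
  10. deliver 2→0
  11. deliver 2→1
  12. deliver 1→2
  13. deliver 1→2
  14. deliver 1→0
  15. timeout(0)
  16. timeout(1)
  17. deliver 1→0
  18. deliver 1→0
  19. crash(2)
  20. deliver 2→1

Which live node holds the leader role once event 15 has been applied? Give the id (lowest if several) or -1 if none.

-1

1. timeout(0):  <0:cand b3 ->
2. deliver 0→2:  <2:foll b3 ->
3. deliver 2→0:  <0:lead b3 ->
4. deliver 0→2:  nop
5. propose(1,'z'):  nop
6. deliver 1→0:  nop
7. deliver 0→1:  <1:foll b3 ->
8. deliver 1→2:  nop
9. deliver 0→1:  nop
10. deliver 2→0:  nop
11. deliver 2→1:  nop
12. deliver 1→2:  nop
13. deliver 1→2:  nop
14. deliver 1→0:  nop
15. timeout(0):  <0:cand b6 ->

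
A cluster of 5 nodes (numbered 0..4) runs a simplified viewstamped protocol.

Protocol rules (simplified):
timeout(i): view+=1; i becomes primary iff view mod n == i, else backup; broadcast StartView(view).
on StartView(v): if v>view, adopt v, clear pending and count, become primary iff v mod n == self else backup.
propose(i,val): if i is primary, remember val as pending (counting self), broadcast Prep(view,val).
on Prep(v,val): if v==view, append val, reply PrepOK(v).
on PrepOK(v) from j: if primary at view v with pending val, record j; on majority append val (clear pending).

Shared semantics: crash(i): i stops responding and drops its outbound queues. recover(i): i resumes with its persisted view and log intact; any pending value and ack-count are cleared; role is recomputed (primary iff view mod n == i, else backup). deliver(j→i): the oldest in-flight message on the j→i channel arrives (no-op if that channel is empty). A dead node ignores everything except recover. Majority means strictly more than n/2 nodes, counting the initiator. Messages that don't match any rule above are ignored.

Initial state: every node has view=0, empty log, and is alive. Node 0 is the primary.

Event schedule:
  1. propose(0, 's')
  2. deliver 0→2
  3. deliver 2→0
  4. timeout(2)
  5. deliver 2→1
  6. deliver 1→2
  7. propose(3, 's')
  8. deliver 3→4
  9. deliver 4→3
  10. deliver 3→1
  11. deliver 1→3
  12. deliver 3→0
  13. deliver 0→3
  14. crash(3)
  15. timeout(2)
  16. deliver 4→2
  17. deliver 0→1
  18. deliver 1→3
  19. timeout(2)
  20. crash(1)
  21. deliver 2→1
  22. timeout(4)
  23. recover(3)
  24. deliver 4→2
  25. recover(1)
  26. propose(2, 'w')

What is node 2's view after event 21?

3

[1] propose(0,'s') → ∅
[2] deliver 0→2 → N2(back v0 [s])
[3] deliver 2→0 → ∅
[4] timeout(2) → N2(back v1 [s])
[5] deliver 2→1 → N1(prim v1 [-])
[6] deliver 1→2 → ∅
[7] propose(3,'s') → ∅
[8] deliver 3→4 → ∅
[9] deliver 4→3 → ∅
[10] deliver 3→1 → ∅
[11] deliver 1→3 → ∅
[12] deliver 3→0 → ∅
[13] deliver 0→3 → N3(back v0 [s])
[14] crash(3) → N3(✗back v0 [s])
[15] timeout(2) → N2(prim v2 [s])
[16] deliver 4→2 → ∅
[17] deliver 0→1 → ∅
[18] deliver 1→3 → ∅
[19] timeout(2) → N2(back v3 [s])
[20] crash(1) → N1(✗prim v1 [-])
[21] deliver 2→1 → ∅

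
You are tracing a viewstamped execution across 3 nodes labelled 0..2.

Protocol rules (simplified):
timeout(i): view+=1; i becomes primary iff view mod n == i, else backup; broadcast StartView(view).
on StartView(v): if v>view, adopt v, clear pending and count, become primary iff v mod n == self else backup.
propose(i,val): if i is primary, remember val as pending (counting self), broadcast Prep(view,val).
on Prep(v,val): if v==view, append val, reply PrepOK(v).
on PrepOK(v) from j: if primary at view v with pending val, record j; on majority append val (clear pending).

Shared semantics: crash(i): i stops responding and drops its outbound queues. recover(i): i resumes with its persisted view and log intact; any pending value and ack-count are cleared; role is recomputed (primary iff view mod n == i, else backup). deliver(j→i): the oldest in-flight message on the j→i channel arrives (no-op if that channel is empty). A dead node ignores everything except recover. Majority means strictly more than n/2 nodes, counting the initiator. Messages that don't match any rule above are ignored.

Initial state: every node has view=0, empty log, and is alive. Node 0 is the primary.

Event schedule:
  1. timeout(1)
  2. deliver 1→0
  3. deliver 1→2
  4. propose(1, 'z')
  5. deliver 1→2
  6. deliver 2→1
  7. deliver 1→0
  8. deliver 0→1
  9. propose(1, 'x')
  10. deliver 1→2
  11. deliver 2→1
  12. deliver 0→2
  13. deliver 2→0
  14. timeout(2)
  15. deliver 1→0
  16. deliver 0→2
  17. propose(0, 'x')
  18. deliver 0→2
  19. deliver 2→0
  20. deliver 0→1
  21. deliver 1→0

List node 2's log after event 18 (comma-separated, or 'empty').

e1 timeout(1): 1[prim,v=1,-]
e2 deliver 1→0: 0[back,v=1,-]
e3 deliver 1→2: 2[back,v=1,-]
e4 propose(1,'z'): ·
e5 deliver 1→2: 2[back,v=1,z]
e6 deliver 2→1: 1[prim,v=1,z]
e7 deliver 1→0: 0[back,v=1,z]
e8 deliver 0→1: ·
e9 propose(1,'x'): ·
e10 deliver 1→2: 2[back,v=1,z,x]
e11 deliver 2→1: 1[prim,v=1,z,x]
e12 deliver 0→2: ·
e13 deliver 2→0: ·
e14 timeout(2): 2[prim,v=2,z,x]
e15 deliver 1→0: 0[back,v=1,z,x]
e16 deliver 0→2: ·
e17 propose(0,'x'): ·
e18 deliver 0→2: ·

z,x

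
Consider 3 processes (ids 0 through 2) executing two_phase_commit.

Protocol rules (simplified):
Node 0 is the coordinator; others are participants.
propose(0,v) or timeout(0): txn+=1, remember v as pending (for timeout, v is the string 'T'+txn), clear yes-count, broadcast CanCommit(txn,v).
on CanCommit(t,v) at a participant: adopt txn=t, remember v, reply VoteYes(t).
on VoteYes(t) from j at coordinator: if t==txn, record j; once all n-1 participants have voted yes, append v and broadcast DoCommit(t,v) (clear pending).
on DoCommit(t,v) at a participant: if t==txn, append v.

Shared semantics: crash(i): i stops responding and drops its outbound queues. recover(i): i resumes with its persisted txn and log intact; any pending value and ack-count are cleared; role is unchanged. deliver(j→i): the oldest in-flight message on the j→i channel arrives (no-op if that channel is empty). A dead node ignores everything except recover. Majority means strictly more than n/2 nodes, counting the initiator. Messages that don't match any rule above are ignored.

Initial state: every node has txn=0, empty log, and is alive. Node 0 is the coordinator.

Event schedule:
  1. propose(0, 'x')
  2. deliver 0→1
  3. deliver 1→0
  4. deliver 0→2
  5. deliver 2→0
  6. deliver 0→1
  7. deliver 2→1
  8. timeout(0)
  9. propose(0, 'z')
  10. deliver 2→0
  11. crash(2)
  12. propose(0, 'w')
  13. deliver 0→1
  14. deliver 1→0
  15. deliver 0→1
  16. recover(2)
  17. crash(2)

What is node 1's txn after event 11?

1. propose(0,'x'):  <0:coor t1 ->
2. deliver 0→1:  <1:part t1 ->
3. deliver 1→0:  nop
4. deliver 0→2:  <2:part t1 ->
5. deliver 2→0:  <0:coor t1 x>
6. deliver 0→1:  <1:part t1 x>
7. deliver 2→1:  nop
8. timeout(0):  <0:coor t2 x>
9. propose(0,'z'):  <0:coor t3 x>
10. deliver 2→0:  nop
11. crash(2):  <2:✗part t1 ->

1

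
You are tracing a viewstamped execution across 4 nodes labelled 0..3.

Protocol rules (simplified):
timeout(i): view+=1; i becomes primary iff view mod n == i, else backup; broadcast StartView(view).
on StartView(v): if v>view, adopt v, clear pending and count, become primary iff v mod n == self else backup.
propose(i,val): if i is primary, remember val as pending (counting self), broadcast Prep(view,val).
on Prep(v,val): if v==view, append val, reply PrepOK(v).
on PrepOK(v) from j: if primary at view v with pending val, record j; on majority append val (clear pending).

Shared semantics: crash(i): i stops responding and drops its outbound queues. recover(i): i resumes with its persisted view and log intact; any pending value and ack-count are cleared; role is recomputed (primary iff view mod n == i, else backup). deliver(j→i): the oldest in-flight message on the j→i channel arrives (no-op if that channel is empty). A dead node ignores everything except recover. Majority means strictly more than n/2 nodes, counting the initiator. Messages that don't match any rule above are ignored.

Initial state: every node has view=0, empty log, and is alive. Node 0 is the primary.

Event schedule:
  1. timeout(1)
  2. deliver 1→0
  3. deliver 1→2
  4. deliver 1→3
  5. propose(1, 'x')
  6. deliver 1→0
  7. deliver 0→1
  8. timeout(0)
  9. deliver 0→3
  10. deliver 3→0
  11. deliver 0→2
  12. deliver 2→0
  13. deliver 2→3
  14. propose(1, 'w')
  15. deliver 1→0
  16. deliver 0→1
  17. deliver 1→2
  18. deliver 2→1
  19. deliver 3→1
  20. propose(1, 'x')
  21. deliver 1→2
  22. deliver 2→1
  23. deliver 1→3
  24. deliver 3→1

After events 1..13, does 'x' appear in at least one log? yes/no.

yes

1. timeout(1):  <1:prim v1 ->
2. deliver 1→0:  <0:back v1 ->
3. deliver 1→2:  <2:back v1 ->
4. deliver 1→3:  <3:back v1 ->
5. propose(1,'x'):  nop
6. deliver 1→0:  <0:back v1 x>
7. deliver 0→1:  nop
8. timeout(0):  <0:back v2 x>
9. deliver 0→3:  <3:back v2 ->
10. deliver 3→0:  nop
11. deliver 0→2:  <2:prim v2 ->
12. deliver 2→0:  nop
13. deliver 2→3:  nop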